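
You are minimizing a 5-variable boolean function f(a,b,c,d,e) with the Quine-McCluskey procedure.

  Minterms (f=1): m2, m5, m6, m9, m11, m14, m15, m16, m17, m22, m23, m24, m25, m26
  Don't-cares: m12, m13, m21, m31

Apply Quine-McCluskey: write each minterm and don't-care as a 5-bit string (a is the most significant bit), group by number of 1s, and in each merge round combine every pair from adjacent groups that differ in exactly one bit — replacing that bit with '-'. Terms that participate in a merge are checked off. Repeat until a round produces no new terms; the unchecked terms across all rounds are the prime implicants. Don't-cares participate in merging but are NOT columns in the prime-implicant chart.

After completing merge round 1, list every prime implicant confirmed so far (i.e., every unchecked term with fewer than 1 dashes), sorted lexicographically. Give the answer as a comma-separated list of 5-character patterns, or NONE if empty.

Round 0: 00010✓ 00101✓ 00110✓ 01001✓ 01011✓ 01100✓ 01101✓ 01110✓ 01111✓ 10000✓ 10001✓ 10101✓ 10110✓ 10111✓ 11000✓ 11001✓ 11010✓ 11111✓
Round 1: -0101 -0110 -1001 -1111 0-101 0-110 00-10 01-01✓ 01-11✓ 010-1✓ 011-0✓ 011-1✓ 0110-✓ 0111-✓ 1-000✓ 1-001✓ 1-111 10-01 1000-✓ 101-1 1011- 110-0 1100-✓
Round 2: 01--1 011-- 1-00-
PIs = {-0101, -0110, -1001, -1111, 0-101, 0-110, 00-10, 01--1, 011--, 1-00-, 1-111, 10-01, 101-1, 1011-, 110-0}

NONE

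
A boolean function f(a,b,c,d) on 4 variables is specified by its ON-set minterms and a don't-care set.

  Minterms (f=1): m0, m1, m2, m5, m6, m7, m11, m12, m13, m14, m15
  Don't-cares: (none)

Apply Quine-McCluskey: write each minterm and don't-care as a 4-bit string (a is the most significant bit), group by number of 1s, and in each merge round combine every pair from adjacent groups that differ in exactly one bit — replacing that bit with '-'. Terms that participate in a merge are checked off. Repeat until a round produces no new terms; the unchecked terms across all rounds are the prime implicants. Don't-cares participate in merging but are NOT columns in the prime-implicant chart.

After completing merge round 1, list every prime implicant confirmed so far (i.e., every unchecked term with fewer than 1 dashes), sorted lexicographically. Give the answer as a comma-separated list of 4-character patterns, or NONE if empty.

NONE

size-2^0 implicants → 0000(✓)  0001(✓)  0010(✓)  0101(✓)  0110(✓)  0111(✓)  1011(✓)  1100(✓)  1101(✓)  1110(✓)  1111(✓)
size-2^1 implicants → -101(✓)  -110(✓)  -111(✓)  0-01  0-10  00-0  000-  01-1(✓)  011-(✓)  1-11  11-0(✓)  11-1(✓)  110-(✓)  111-(✓)
size-2^2 implicants → -1-1  -11-  11--
Unchecked terms (primes): -1-1, -11-, 0-01, 0-10, 00-0, 000-, 1-11, 11--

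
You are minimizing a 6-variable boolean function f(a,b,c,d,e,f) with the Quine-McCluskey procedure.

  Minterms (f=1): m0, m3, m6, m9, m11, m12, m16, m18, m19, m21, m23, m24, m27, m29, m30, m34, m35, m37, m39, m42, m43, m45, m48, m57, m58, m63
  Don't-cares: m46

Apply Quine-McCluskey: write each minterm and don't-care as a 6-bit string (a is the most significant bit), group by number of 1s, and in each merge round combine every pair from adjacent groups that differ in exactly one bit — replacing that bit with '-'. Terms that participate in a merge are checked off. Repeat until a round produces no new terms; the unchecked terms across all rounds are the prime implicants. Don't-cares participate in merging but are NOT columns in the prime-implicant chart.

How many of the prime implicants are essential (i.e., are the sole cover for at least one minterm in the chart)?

14

Round 0: 000000✓ 000011✓ 000110 001001✓ 001011✓ 001100 010000✓ 010010✓ 010011✓ 010101✓ 010111✓ 011000✓ 011011✓ 011101✓ 011110 100010✓ 100011✓ 100101✓ 100111✓ 101010✓ 101011✓ 101101✓ 101110✓ 110000✓ 111001 111010✓ 111111
Round 1: -00011✓ -01011✓ -10000 0-0000 0-0011✓ 0-1011✓ 00-011✓ 0010-1 01-000 01-011✓ 01-101 010-11 0100-0 01001- 0101-1 1-1010 10-010✓ 10-011✓ 10-101 100-11 10001-✓ 1001-1 101-10 10101-✓
Round 2: -0-011 0--011 10-01-
PIs = {-0-011, -10000, 0--011, 0-0000, 000110, 0010-1, 001100, 01-000, 01-101, 010-11, 0100-0, 01001-, 0101-1, 011110, 1-1010, 10-01-, 10-101, 100-11, 1001-1, 101-10, 111001, 111111}
Coverage chart:
  m0: 0-0000 ←essential
  m3: -0-011,0--011
  m6: 000110 ←essential
  m9: 0010-1 ←essential
  m11: -0-011,0--011,0010-1
  m12: 001100 ←essential
  m16: -10000,0-0000,01-000,0100-0
  m18: 0100-0,01001-
  m19: 0--011,010-11,01001-
  m21: 01-101,0101-1
  m23: 010-11,0101-1
  m24: 01-000 ←essential
  m27: 0--011 ←essential
  m29: 01-101 ←essential
  m30: 011110 ←essential
  m34: 10-01- ←essential
  m35: -0-011,10-01-,100-11
  m37: 10-101,1001-1
  m39: 100-11,1001-1
  m42: 1-1010,10-01-,101-10
  m43: -0-011,10-01-
  m45: 10-101 ←essential
  m48: -10000 ←essential
  m57: 111001 ←essential
  m58: 1-1010 ←essential
  m63: 111111 ←essential
Essential: -10000, 0--011, 0-0000, 000110, 0010-1, 001100, 01-000, 01-101, 011110, 1-1010, 10-01-, 10-101, 111001, 111111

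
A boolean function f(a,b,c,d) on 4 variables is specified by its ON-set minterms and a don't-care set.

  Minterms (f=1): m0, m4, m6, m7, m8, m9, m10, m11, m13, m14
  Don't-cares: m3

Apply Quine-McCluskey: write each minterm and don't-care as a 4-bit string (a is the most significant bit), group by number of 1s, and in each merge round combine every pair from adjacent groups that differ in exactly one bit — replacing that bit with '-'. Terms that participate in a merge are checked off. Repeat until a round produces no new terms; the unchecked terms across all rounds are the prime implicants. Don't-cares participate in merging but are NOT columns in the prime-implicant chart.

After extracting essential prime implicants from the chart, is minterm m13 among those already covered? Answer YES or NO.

size-2^0 implicants → 0000(✓)  0011(✓)  0100(✓)  0110(✓)  0111(✓)  1000(✓)  1001(✓)  1010(✓)  1011(✓)  1101(✓)  1110(✓)
size-2^1 implicants → -000  -011  -110  0-00  0-11  01-0  011-  1-01  1-10  10-0(✓)  10-1(✓)  100-(✓)  101-(✓)
size-2^2 implicants → 10--
Unchecked terms (primes): -000, -011, -110, 0-00, 0-11, 01-0, 011-, 1-01, 1-10, 10--
Minterm coverage:
  m0 ⊆ -000,0-00
  m4 ⊆ 0-00,01-0
  m6 ⊆ -110,01-0,011-
  m7 ⊆ 0-11,011-
  m8 ⊆ -000,10--
  m9 ⊆ 1-01,10--
  m10 ⊆ 1-10,10--
  m11 ⊆ -011,10--
  m13 ⊆ 1-01 [E]
  m14 ⊆ -110,1-10
E = {1-01}

YES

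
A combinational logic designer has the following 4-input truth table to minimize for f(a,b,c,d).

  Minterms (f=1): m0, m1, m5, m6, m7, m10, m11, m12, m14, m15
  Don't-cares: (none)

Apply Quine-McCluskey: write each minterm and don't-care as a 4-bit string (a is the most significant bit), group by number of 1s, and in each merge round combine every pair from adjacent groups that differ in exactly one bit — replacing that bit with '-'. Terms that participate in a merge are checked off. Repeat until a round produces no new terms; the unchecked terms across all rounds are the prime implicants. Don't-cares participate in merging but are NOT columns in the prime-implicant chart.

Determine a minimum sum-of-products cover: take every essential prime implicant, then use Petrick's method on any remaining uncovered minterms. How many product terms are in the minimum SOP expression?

[col 0] 0000*, 0001*, 0101*, 0110*, 0111*, 1010*, 1011*, 1100*, 1110*, 1111*
[col 1] -110*, -111*, 0-01, 000-, 01-1, 011-*, 1-10*, 1-11*, 101-*, 11-0, 111-*
[col 2] -11-, 1-1-
Prime implicants: -11-, 0-01, 000-, 01-1, 1-1-, 11-0
PI chart (minterm → PIs covering it):
  0 | 000-  (sole → essential)
  1 | 0-01,000-
  5 | 0-01,01-1
  6 | -11-  (sole → essential)
  7 | -11-,01-1
  10 | 1-1-  (sole → essential)
  11 | 1-1-  (sole → essential)
  12 | 11-0  (sole → essential)
  14 | -11-,1-1-,11-0
  15 | -11-,1-1-
Essential prime implicants: -11-, 000-, 1-1-, 11-0
Petrick residual → 0-01
Minimum SOP uses 5 PIs: bc + a'c'd + a'b'c' + ac + abd'

5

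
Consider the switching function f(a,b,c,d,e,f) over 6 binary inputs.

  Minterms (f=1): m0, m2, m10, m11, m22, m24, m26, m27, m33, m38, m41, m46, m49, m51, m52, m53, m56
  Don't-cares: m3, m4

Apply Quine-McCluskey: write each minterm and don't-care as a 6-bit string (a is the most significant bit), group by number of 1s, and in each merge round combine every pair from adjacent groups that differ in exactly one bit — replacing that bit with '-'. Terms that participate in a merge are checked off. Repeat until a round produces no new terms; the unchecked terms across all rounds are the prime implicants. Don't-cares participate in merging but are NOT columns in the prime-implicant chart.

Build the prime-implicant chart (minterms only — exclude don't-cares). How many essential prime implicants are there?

Round 0: 000000✓ 000010✓ 000011✓ 000100✓ 001010✓ 001011✓ 010110 011000✓ 011010✓ 011011✓ 100001✓ 100110✓ 101001✓ 101110✓ 110001✓ 110011✓ 110100✓ 110101✓ 111000✓
Round 1: -11000 0-1010✓ 0-1011✓ 00-010✓ 00-011✓ 000-00 0000-0 00001-✓ 00101-✓ 0110-0 01101-✓ 1-0001 10-001 10-110 110-01 1100-1 11010-
Round 2: 0-101- 00-01-
PIs = {-11000, 0-101-, 00-01-, 000-00, 0000-0, 010110, 0110-0, 1-0001, 10-001, 10-110, 110-01, 1100-1, 11010-}
Coverage chart:
  m0: 000-00,0000-0
  m2: 00-01-,0000-0
  m10: 0-101-,00-01-
  m11: 0-101-,00-01-
  m22: 010110 ←essential
  m24: -11000,0110-0
  m26: 0-101-,0110-0
  m27: 0-101- ←essential
  m33: 1-0001,10-001
  m38: 10-110 ←essential
  m41: 10-001 ←essential
  m46: 10-110 ←essential
  m49: 1-0001,110-01,1100-1
  m51: 1100-1 ←essential
  m52: 11010- ←essential
  m53: 110-01,11010-
  m56: -11000 ←essential
Essential: -11000, 0-101-, 010110, 10-001, 10-110, 1100-1, 11010-

7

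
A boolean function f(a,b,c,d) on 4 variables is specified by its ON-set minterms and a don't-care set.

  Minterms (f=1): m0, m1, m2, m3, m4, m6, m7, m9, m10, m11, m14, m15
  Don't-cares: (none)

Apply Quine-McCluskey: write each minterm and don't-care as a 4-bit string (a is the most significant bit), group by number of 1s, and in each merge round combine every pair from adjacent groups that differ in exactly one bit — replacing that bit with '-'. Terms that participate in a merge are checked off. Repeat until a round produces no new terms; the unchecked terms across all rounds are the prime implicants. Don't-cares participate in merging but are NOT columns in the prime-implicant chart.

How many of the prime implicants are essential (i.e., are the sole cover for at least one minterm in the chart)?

[col 0] 0000*, 0001*, 0010*, 0011*, 0100*, 0110*, 0111*, 1001*, 1010*, 1011*, 1110*, 1111*
[col 1] -001*, -010*, -011*, -110*, -111*, 0-00*, 0-10*, 0-11*, 00-0*, 00-1*, 000-*, 001-*, 01-0*, 011-*, 1-10*, 1-11*, 10-1*, 101-*, 111-*
[col 2] --10*, --11*, -0-1, -01-*, -11-*, 0--0, 0-1-*, 00--, 1-1-*
[col 3] --1-
Prime implicants: --1-, -0-1, 0--0, 00--
PI chart (minterm → PIs covering it):
  0 | 0--0,00--
  1 | -0-1,00--
  2 | --1-,0--0,00--
  3 | --1-,-0-1,00--
  4 | 0--0  (sole → essential)
  6 | --1-,0--0
  7 | --1-  (sole → essential)
  9 | -0-1  (sole → essential)
  10 | --1-  (sole → essential)
  11 | --1-,-0-1
  14 | --1-  (sole → essential)
  15 | --1-  (sole → essential)
Essential prime implicants: --1-, -0-1, 0--0

3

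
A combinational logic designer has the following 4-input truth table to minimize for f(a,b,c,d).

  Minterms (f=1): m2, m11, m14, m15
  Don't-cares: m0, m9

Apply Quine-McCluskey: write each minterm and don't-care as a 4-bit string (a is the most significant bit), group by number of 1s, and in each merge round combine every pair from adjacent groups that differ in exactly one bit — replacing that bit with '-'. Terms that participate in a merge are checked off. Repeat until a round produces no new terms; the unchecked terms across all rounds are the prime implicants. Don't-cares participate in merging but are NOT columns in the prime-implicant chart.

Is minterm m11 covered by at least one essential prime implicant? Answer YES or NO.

NO

size-2^0 implicants → 0000(✓)  0010(✓)  1001(✓)  1011(✓)  1110(✓)  1111(✓)
size-2^1 implicants → 00-0  1-11  10-1  111-
Unchecked terms (primes): 00-0, 1-11, 10-1, 111-
Minterm coverage:
  m2 ⊆ 00-0 [E]
  m11 ⊆ 1-11,10-1
  m14 ⊆ 111- [E]
  m15 ⊆ 1-11,111-
E = {00-0, 111-}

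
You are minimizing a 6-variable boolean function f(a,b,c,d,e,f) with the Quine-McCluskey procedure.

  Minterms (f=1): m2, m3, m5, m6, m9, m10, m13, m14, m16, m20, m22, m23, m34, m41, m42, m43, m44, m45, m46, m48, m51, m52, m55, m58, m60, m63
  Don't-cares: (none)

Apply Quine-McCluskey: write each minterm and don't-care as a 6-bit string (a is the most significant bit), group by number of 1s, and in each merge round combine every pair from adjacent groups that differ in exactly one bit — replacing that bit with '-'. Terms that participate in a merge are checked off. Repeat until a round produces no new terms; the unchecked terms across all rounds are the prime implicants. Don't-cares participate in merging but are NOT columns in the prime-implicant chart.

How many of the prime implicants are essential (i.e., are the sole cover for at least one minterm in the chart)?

[col 0] 000010*, 000011*, 000101*, 000110*, 001001*, 001010*, 001101*, 001110*, 010000*, 010100*, 010110*, 010111*, 100010*, 101001*, 101010*, 101011*, 101100*, 101101*, 101110*, 110000*, 110011*, 110100*, 110111*, 111010*, 111100*, 111111*
[col 1] -00010*, -01001*, -01010*, -01101*, -01110*, -10000*, -10100*, -10111, 0-0110, 00-010*, 00-101, 00-110*, 000-10*, 00001-, 001-01*, 001-10*, 010-00*, 0101-0, 01011-, 1-1010, 1-1100, 10-010*, 101-01*, 101-10*, 1010-1, 10101-, 1011-0, 10110-, 11-100, 11-111, 110-00*, 110-11
[col 2] -0-010, -01-01, -01-10, -10-00, 00--10
Prime implicants: -0-010, -01-01, -01-10, -10-00, -10111, 0-0110, 00--10, 00-101, 00001-, 0101-0, 01011-, 1-1010, 1-1100, 1010-1, 10101-, 1011-0, 10110-, 11-100, 11-111, 110-11
PI chart (minterm → PIs covering it):
  2 | -0-010,00--10,00001-
  3 | 00001-  (sole → essential)
  5 | 00-101  (sole → essential)
  6 | 0-0110,00--10
  9 | -01-01  (sole → essential)
  10 | -0-010,-01-10,00--10
  13 | -01-01,00-101
  14 | -01-10,00--10
  16 | -10-00  (sole → essential)
  20 | -10-00,0101-0
  22 | 0-0110,0101-0,01011-
  23 | -10111,01011-
  34 | -0-010  (sole → essential)
  41 | -01-01,1010-1
  42 | -0-010,-01-10,1-1010,10101-
  43 | 1010-1,10101-
  44 | 1-1100,1011-0,10110-
  45 | -01-01,10110-
  46 | -01-10,1011-0
  48 | -10-00  (sole → essential)
  51 | 110-11  (sole → essential)
  52 | -10-00,11-100
  55 | -10111,11-111,110-11
  58 | 1-1010  (sole → essential)
  60 | 1-1100,11-100
  63 | 11-111  (sole → essential)
Essential prime implicants: -0-010, -01-01, -10-00, 00-101, 00001-, 1-1010, 11-111, 110-11

8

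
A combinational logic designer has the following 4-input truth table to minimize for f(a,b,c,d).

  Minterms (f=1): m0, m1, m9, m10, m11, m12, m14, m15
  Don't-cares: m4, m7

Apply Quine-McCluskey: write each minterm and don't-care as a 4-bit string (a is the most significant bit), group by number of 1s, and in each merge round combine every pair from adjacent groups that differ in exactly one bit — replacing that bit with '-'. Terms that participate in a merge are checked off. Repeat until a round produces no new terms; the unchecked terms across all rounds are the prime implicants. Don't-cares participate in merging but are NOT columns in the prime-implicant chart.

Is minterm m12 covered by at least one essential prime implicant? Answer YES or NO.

NO

Round 0: 0000✓ 0001✓ 0100✓ 0111✓ 1001✓ 1010✓ 1011✓ 1100✓ 1110✓ 1111✓
Round 1: -001 -100 -111 0-00 000- 1-10✓ 1-11✓ 10-1 101-✓ 11-0 111-✓
Round 2: 1-1-
PIs = {-001, -100, -111, 0-00, 000-, 1-1-, 10-1, 11-0}
Coverage chart:
  m0: 0-00,000-
  m1: -001,000-
  m9: -001,10-1
  m10: 1-1- ←essential
  m11: 1-1-,10-1
  m12: -100,11-0
  m14: 1-1-,11-0
  m15: -111,1-1-
Essential: 1-1-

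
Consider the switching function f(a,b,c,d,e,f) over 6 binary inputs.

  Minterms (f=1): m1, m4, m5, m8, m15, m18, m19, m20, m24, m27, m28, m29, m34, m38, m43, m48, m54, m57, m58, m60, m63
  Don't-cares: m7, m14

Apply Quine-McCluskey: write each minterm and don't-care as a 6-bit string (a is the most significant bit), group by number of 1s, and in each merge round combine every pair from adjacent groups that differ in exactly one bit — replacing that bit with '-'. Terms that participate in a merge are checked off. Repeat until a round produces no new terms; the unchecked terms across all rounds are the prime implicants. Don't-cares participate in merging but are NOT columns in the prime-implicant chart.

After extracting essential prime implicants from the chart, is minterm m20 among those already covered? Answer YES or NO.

size-2^0 implicants → 000001(✓)  000100(✓)  000101(✓)  000111(✓)  001000(✓)  001110(✓)  001111(✓)  010010(✓)  010011(✓)  010100(✓)  011000(✓)  011011(✓)  011100(✓)  011101(✓)  100010(✓)  100110(✓)  101011  110000  110110(✓)  111001  111010  111100(✓)  111111
size-2^1 implicants → -11100  0-0100  0-1000  00-111  000-01  0001-1  00010-  00111-  01-011  01-100  01001-  011-00  01110-  1-0110  100-10
Unchecked terms (primes): -11100, 0-0100, 0-1000, 00-111, 000-01, 0001-1, 00010-, 00111-, 01-011, 01-100, 01001-, 011-00, 01110-, 1-0110, 100-10, 101011, 110000, 111001, 111010, 111111
Minterm coverage:
  m1 ⊆ 000-01 [E]
  m4 ⊆ 0-0100,00010-
  m5 ⊆ 000-01,0001-1,00010-
  m8 ⊆ 0-1000 [E]
  m15 ⊆ 00-111,00111-
  m18 ⊆ 01001- [E]
  m19 ⊆ 01-011,01001-
  m20 ⊆ 0-0100,01-100
  m24 ⊆ 0-1000,011-00
  m27 ⊆ 01-011 [E]
  m28 ⊆ -11100,01-100,011-00,01110-
  m29 ⊆ 01110- [E]
  m34 ⊆ 100-10 [E]
  m38 ⊆ 1-0110,100-10
  m43 ⊆ 101011 [E]
  m48 ⊆ 110000 [E]
  m54 ⊆ 1-0110 [E]
  m57 ⊆ 111001 [E]
  m58 ⊆ 111010 [E]
  m60 ⊆ -11100 [E]
  m63 ⊆ 111111 [E]
E = {-11100, 0-1000, 000-01, 01-011, 01001-, 01110-, 1-0110, 100-10, 101011, 110000, 111001, 111010, 111111}

NO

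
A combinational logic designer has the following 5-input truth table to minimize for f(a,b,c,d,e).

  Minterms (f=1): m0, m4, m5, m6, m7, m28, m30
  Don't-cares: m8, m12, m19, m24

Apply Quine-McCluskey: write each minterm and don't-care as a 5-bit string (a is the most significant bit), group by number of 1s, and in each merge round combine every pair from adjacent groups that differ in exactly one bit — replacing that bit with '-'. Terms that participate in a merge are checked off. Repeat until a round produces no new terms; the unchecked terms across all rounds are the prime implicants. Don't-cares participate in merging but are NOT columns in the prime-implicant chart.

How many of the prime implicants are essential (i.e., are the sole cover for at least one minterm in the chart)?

size-2^0 implicants → 00000(✓)  00100(✓)  00101(✓)  00110(✓)  00111(✓)  01000(✓)  01100(✓)  10011  11000(✓)  11100(✓)  11110(✓)
size-2^1 implicants → -1000(✓)  -1100(✓)  0-000(✓)  0-100(✓)  00-00(✓)  001-0(✓)  001-1(✓)  0010-(✓)  0011-(✓)  01-00(✓)  11-00(✓)  111-0
size-2^2 implicants → -1-00  0--00  001--
Unchecked terms (primes): -1-00, 0--00, 001--, 10011, 111-0
Minterm coverage:
  m0 ⊆ 0--00 [E]
  m4 ⊆ 0--00,001--
  m5 ⊆ 001-- [E]
  m6 ⊆ 001-- [E]
  m7 ⊆ 001-- [E]
  m28 ⊆ -1-00,111-0
  m30 ⊆ 111-0 [E]
E = {0--00, 001--, 111-0}

3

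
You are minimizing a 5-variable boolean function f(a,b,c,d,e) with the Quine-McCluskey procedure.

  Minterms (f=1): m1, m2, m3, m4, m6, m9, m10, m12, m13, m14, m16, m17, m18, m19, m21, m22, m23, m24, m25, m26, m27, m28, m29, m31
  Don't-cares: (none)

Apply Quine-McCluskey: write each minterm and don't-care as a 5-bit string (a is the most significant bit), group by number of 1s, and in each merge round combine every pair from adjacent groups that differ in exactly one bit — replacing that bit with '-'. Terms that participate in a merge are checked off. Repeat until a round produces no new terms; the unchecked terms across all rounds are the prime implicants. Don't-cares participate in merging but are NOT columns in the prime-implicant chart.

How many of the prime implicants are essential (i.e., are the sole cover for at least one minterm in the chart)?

size-2^0 implicants → 00001(✓)  00010(✓)  00011(✓)  00100(✓)  00110(✓)  01001(✓)  01010(✓)  01100(✓)  01101(✓)  01110(✓)  10000(✓)  10001(✓)  10010(✓)  10011(✓)  10101(✓)  10110(✓)  10111(✓)  11000(✓)  11001(✓)  11010(✓)  11011(✓)  11100(✓)  11101(✓)  11111(✓)
size-2^1 implicants → -0001(✓)  -0010(✓)  -0011(✓)  -0110(✓)  -1001(✓)  -1010(✓)  -1100(✓)  -1101(✓)  0-001(✓)  0-010(✓)  0-100(✓)  0-110(✓)  00-10(✓)  000-1(✓)  0001-(✓)  001-0(✓)  01-01(✓)  01-10(✓)  011-0(✓)  0110-(✓)  1-000(✓)  1-001(✓)  1-010(✓)  1-011(✓)  1-101(✓)  1-111(✓)  10-01(✓)  10-10(✓)  10-11(✓)  100-0(✓)  100-1(✓)  1000-(✓)  1001-(✓)  101-1(✓)  1011-(✓)  11-00(✓)  11-01(✓)  11-11(✓)  110-0(✓)  110-1(✓)  1100-(✓)  1101-(✓)  111-1(✓)  1110-(✓)
size-2^2 implicants → --001  --010  -0-10  -00-1  -001-  -1-01  -110-  0--10  0-1-0  1--01(✓)  1--11(✓)  1-0-0(✓)  1-0-1(✓)  1-00-(✓)  1-01-(✓)  1-1-1(✓)  10--1(✓)  10-1-  100--(✓)  11--1(✓)  11-0-  110--(✓)
size-2^3 implicants → 1---1  1-0--
Unchecked terms (primes): --001, --010, -0-10, -00-1, -001-, -1-01, -110-, 0--10, 0-1-0, 1---1, 1-0--, 10-1-, 11-0-
Minterm coverage:
  m1 ⊆ --001,-00-1
  m2 ⊆ --010,-0-10,-001-,0--10
  m3 ⊆ -00-1,-001-
  m4 ⊆ 0-1-0 [E]
  m6 ⊆ -0-10,0--10,0-1-0
  m9 ⊆ --001,-1-01
  m10 ⊆ --010,0--10
  m12 ⊆ -110-,0-1-0
  m13 ⊆ -1-01,-110-
  m14 ⊆ 0--10,0-1-0
  m16 ⊆ 1-0-- [E]
  m17 ⊆ --001,-00-1,1---1,1-0--
  m18 ⊆ --010,-0-10,-001-,1-0--,10-1-
  m19 ⊆ -00-1,-001-,1---1,1-0--,10-1-
  m21 ⊆ 1---1 [E]
  m22 ⊆ -0-10,10-1-
  m23 ⊆ 1---1,10-1-
  m24 ⊆ 1-0--,11-0-
  m25 ⊆ --001,-1-01,1---1,1-0--,11-0-
  m26 ⊆ --010,1-0--
  m27 ⊆ 1---1,1-0--
  m28 ⊆ -110-,11-0-
  m29 ⊆ -1-01,-110-,1---1,11-0-
  m31 ⊆ 1---1 [E]
E = {0-1-0, 1---1, 1-0--}

3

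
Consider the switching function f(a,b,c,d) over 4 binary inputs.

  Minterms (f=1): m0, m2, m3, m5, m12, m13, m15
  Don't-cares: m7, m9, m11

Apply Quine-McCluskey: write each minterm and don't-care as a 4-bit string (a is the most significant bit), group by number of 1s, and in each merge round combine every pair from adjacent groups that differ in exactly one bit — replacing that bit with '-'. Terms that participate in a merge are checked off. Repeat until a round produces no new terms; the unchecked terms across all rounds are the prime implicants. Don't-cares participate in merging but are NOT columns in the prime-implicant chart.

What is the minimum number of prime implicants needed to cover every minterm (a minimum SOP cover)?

size-2^0 implicants → 0000(✓)  0010(✓)  0011(✓)  0101(✓)  0111(✓)  1001(✓)  1011(✓)  1100(✓)  1101(✓)  1111(✓)
size-2^1 implicants → -011(✓)  -101(✓)  -111(✓)  0-11(✓)  00-0  001-  01-1(✓)  1-01(✓)  1-11(✓)  10-1(✓)  11-1(✓)  110-
size-2^2 implicants → --11  -1-1  1--1
Unchecked terms (primes): --11, -1-1, 00-0, 001-, 1--1, 110-
Minterm coverage:
  m0 ⊆ 00-0 [E]
  m2 ⊆ 00-0,001-
  m3 ⊆ --11,001-
  m5 ⊆ -1-1 [E]
  m12 ⊆ 110- [E]
  m13 ⊆ -1-1,1--1,110-
  m15 ⊆ --11,-1-1,1--1
E = {-1-1, 00-0, 110-}
Petrick residual → --11
Cover = cd + bd + a'b'd' + abc'  |cover|=4

4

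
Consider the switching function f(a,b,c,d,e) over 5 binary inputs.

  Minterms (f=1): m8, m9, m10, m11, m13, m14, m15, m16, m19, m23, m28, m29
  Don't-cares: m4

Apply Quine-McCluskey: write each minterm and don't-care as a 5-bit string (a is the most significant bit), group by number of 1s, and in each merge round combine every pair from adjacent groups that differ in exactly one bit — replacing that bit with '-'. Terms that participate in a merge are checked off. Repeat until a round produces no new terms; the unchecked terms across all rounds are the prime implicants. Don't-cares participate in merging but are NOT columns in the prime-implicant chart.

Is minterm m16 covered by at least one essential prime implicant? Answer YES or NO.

YES

[col 0] 00100, 01000*, 01001*, 01010*, 01011*, 01101*, 01110*, 01111*, 10000, 10011*, 10111*, 11100*, 11101*
[col 1] -1101, 01-01*, 01-10*, 01-11*, 010-0*, 010-1*, 0100-*, 0101-*, 011-1*, 0111-*, 10-11, 1110-
[col 2] 01--1, 01-1-, 010--
Prime implicants: -1101, 00100, 01--1, 01-1-, 010--, 10-11, 10000, 1110-
PI chart (minterm → PIs covering it):
  8 | 010--  (sole → essential)
  9 | 01--1,010--
  10 | 01-1-,010--
  11 | 01--1,01-1-,010--
  13 | -1101,01--1
  14 | 01-1-  (sole → essential)
  15 | 01--1,01-1-
  16 | 10000  (sole → essential)
  19 | 10-11  (sole → essential)
  23 | 10-11  (sole → essential)
  28 | 1110-  (sole → essential)
  29 | -1101,1110-
Essential prime implicants: 01-1-, 010--, 10-11, 10000, 1110-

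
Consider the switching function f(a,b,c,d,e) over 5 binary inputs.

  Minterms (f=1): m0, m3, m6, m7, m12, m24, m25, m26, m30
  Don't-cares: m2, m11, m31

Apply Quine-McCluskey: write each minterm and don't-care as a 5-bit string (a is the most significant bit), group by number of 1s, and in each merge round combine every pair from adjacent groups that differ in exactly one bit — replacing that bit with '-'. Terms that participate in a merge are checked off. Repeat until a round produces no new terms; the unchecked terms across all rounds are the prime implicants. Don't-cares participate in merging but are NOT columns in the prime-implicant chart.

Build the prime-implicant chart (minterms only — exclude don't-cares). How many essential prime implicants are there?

[col 0] 00000*, 00010*, 00011*, 00110*, 00111*, 01011*, 01100, 11000*, 11001*, 11010*, 11110*, 11111*
[col 1] 0-011, 00-10*, 00-11*, 000-0, 0001-*, 0011-*, 11-10, 110-0, 1100-, 1111-
[col 2] 00-1-
Prime implicants: 0-011, 00-1-, 000-0, 01100, 11-10, 110-0, 1100-, 1111-
PI chart (minterm → PIs covering it):
  0 | 000-0  (sole → essential)
  3 | 0-011,00-1-
  6 | 00-1-  (sole → essential)
  7 | 00-1-  (sole → essential)
  12 | 01100  (sole → essential)
  24 | 110-0,1100-
  25 | 1100-  (sole → essential)
  26 | 11-10,110-0
  30 | 11-10,1111-
Essential prime implicants: 00-1-, 000-0, 01100, 1100-

4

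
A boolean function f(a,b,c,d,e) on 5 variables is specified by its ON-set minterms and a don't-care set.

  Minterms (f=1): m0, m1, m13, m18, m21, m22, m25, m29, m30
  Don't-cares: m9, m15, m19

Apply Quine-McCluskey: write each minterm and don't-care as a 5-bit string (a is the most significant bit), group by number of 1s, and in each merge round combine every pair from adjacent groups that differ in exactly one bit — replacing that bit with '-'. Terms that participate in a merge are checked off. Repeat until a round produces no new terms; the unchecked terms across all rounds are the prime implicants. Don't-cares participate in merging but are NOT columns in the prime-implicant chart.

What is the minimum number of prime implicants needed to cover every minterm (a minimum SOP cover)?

Round 0: 00000✓ 00001✓ 01001✓ 01101✓ 01111✓ 10010✓ 10011✓ 10101✓ 10110✓ 11001✓ 11101✓ 11110✓
Round 1: -1001✓ -1101✓ 0-001 0000- 01-01✓ 011-1 1-101 1-110 10-10 1001- 11-01✓
Round 2: -1-01
PIs = {-1-01, 0-001, 0000-, 011-1, 1-101, 1-110, 10-10, 1001-}
Coverage chart:
  m0: 0000- ←essential
  m1: 0-001,0000-
  m13: -1-01,011-1
  m18: 10-10,1001-
  m21: 1-101 ←essential
  m22: 1-110,10-10
  m25: -1-01 ←essential
  m29: -1-01,1-101
  m30: 1-110 ←essential
Essential: -1-01, 0000-, 1-101, 1-110
Petrick residual → 10-10
Min cover (5 terms): bd'e + a'b'c'd' + acd'e + acde' + ab'de'

5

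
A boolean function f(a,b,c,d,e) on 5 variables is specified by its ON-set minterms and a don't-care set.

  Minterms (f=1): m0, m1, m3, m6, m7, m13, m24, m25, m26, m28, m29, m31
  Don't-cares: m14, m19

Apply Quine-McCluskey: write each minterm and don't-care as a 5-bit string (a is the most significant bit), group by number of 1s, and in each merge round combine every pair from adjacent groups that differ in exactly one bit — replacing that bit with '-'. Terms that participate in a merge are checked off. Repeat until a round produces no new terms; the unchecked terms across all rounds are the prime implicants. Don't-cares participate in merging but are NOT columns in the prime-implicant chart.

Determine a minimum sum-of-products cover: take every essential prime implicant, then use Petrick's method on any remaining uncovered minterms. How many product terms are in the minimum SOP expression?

7

Round 0: 00000✓ 00001✓ 00011✓ 00110✓ 00111✓ 01101✓ 01110✓ 10011✓ 11000✓ 11001✓ 11010✓ 11100✓ 11101✓ 11111✓
Round 1: -0011 -1101 0-110 00-11 000-1 0000- 0011- 11-00✓ 11-01✓ 110-0 1100-✓ 111-1 1110-✓
Round 2: 11-0-
PIs = {-0011, -1101, 0-110, 00-11, 000-1, 0000-, 0011-, 11-0-, 110-0, 111-1}
Coverage chart:
  m0: 0000- ←essential
  m1: 000-1,0000-
  m3: -0011,00-11,000-1
  m6: 0-110,0011-
  m7: 00-11,0011-
  m13: -1101 ←essential
  m24: 11-0-,110-0
  m25: 11-0- ←essential
  m26: 110-0 ←essential
  m28: 11-0- ←essential
  m29: -1101,11-0-,111-1
  m31: 111-1 ←essential
Essential: -1101, 0000-, 11-0-, 110-0, 111-1
Petrick residual → -0011, 0011-
Min cover (7 terms): b'c'de + bcd'e + a'b'c'd' + a'b'cd + abd' + abc'e' + abce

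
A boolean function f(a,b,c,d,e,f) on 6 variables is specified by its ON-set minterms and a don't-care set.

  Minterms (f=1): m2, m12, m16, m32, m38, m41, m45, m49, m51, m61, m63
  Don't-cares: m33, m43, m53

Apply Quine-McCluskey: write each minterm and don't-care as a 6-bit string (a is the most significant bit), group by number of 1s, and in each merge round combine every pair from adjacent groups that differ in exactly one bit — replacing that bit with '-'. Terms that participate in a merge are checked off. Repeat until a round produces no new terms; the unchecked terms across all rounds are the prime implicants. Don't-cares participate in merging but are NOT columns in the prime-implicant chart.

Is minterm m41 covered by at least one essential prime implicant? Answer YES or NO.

size-2^0 implicants → 000010  001100  010000  100000(✓)  100001(✓)  100110  101001(✓)  101011(✓)  101101(✓)  110001(✓)  110011(✓)  110101(✓)  111101(✓)  111111(✓)
size-2^1 implicants → 1-0001  1-1101  10-001  10000-  101-01  1010-1  11-101  110-01  1100-1  1111-1
Unchecked terms (primes): 000010, 001100, 010000, 1-0001, 1-1101, 10-001, 10000-, 100110, 101-01, 1010-1, 11-101, 110-01, 1100-1, 1111-1
Minterm coverage:
  m2 ⊆ 000010 [E]
  m12 ⊆ 001100 [E]
  m16 ⊆ 010000 [E]
  m32 ⊆ 10000- [E]
  m38 ⊆ 100110 [E]
  m41 ⊆ 10-001,101-01,1010-1
  m45 ⊆ 1-1101,101-01
  m49 ⊆ 1-0001,110-01,1100-1
  m51 ⊆ 1100-1 [E]
  m61 ⊆ 1-1101,11-101,1111-1
  m63 ⊆ 1111-1 [E]
E = {000010, 001100, 010000, 10000-, 100110, 1100-1, 1111-1}

NO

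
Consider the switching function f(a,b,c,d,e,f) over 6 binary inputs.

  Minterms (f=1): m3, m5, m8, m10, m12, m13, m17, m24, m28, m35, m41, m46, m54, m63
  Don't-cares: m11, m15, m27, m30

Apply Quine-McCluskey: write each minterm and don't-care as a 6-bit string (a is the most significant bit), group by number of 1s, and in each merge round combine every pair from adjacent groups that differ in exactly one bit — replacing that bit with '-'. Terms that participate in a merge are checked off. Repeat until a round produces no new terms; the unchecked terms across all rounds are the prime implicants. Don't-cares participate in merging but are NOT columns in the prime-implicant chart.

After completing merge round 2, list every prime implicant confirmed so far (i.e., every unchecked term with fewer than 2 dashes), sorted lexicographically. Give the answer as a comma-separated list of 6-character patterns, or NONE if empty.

[col 0] 000011*, 000101*, 001000*, 001010*, 001011*, 001100*, 001101*, 001111*, 010001, 011000*, 011011*, 011100*, 011110*, 100011*, 101001, 101110, 110110, 111111
[col 1] -00011, 0-1000*, 0-1011, 0-1100*, 00-011, 00-101, 001-00*, 001-11, 0010-0, 00101-, 0011-1, 00110-, 011-00*, 0111-0
[col 2] 0-1-00
Prime implicants: -00011, 0-1-00, 0-1011, 00-011, 00-101, 001-11, 0010-0, 00101-, 0011-1, 00110-, 010001, 0111-0, 101001, 101110, 110110, 111111

-00011, 0-1011, 00-011, 00-101, 001-11, 0010-0, 00101-, 0011-1, 00110-, 010001, 0111-0, 101001, 101110, 110110, 111111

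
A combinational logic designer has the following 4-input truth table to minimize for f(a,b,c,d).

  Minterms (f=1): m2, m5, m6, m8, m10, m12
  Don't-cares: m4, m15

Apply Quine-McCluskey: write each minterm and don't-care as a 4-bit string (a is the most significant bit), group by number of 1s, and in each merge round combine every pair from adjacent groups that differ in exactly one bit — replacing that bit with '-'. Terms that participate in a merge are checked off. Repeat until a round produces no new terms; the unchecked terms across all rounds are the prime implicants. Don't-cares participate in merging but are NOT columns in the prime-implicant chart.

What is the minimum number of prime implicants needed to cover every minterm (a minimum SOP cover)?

size-2^0 implicants → 0010(✓)  0100(✓)  0101(✓)  0110(✓)  1000(✓)  1010(✓)  1100(✓)  1111
size-2^1 implicants → -010  -100  0-10  01-0  010-  1-00  10-0
Unchecked terms (primes): -010, -100, 0-10, 01-0, 010-, 1-00, 10-0, 1111
Minterm coverage:
  m2 ⊆ -010,0-10
  m5 ⊆ 010- [E]
  m6 ⊆ 0-10,01-0
  m8 ⊆ 1-00,10-0
  m10 ⊆ -010,10-0
  m12 ⊆ -100,1-00
E = {010-}
Petrick residual → -010, 0-10, 1-00
Cover = b'cd' + a'cd' + a'bc' + ac'd'  |cover|=4

4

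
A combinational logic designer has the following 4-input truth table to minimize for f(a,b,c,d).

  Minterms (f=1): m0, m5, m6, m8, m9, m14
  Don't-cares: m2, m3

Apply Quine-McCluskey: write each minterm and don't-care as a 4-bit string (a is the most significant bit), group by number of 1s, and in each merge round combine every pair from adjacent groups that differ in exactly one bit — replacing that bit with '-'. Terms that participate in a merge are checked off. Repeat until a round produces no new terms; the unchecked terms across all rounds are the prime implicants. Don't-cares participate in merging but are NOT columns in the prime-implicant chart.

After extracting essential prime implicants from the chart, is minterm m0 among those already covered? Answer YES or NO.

NO

size-2^0 implicants → 0000(✓)  0010(✓)  0011(✓)  0101  0110(✓)  1000(✓)  1001(✓)  1110(✓)
size-2^1 implicants → -000  -110  0-10  00-0  001-  100-
Unchecked terms (primes): -000, -110, 0-10, 00-0, 001-, 0101, 100-
Minterm coverage:
  m0 ⊆ -000,00-0
  m5 ⊆ 0101 [E]
  m6 ⊆ -110,0-10
  m8 ⊆ -000,100-
  m9 ⊆ 100- [E]
  m14 ⊆ -110 [E]
E = {-110, 0101, 100-}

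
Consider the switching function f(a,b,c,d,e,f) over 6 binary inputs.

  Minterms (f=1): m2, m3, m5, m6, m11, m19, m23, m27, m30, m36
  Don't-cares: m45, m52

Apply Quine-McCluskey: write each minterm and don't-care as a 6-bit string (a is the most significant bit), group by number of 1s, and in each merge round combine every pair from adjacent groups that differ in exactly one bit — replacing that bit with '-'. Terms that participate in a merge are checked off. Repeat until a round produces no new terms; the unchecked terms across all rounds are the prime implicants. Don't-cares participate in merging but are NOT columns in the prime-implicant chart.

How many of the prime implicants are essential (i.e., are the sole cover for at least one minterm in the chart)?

size-2^0 implicants → 000010(✓)  000011(✓)  000101  000110(✓)  001011(✓)  010011(✓)  010111(✓)  011011(✓)  011110  100100(✓)  101101  110100(✓)
size-2^1 implicants → 0-0011(✓)  0-1011(✓)  00-011(✓)  000-10  00001-  01-011(✓)  010-11  1-0100
size-2^2 implicants → 0--011
Unchecked terms (primes): 0--011, 000-10, 00001-, 000101, 010-11, 011110, 1-0100, 101101
Minterm coverage:
  m2 ⊆ 000-10,00001-
  m3 ⊆ 0--011,00001-
  m5 ⊆ 000101 [E]
  m6 ⊆ 000-10 [E]
  m11 ⊆ 0--011 [E]
  m19 ⊆ 0--011,010-11
  m23 ⊆ 010-11 [E]
  m27 ⊆ 0--011 [E]
  m30 ⊆ 011110 [E]
  m36 ⊆ 1-0100 [E]
E = {0--011, 000-10, 000101, 010-11, 011110, 1-0100}

6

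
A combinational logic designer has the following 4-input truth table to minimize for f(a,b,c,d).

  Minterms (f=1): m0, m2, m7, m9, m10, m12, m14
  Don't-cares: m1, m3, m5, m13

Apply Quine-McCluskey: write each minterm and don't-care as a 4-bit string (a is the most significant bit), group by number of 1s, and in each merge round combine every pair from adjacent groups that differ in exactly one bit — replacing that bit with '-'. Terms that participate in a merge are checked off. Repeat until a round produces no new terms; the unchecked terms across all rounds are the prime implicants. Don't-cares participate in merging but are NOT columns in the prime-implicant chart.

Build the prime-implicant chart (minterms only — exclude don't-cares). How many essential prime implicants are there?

[col 0] 0000*, 0001*, 0010*, 0011*, 0101*, 0111*, 1001*, 1010*, 1100*, 1101*, 1110*
[col 1] -001*, -010, -101*, 0-01*, 0-11*, 00-0*, 00-1*, 000-*, 001-*, 01-1*, 1-01*, 1-10, 11-0, 110-
[col 2] --01, 0--1, 00--
Prime implicants: --01, -010, 0--1, 00--, 1-10, 11-0, 110-
PI chart (minterm → PIs covering it):
  0 | 00--  (sole → essential)
  2 | -010,00--
  7 | 0--1  (sole → essential)
  9 | --01  (sole → essential)
  10 | -010,1-10
  12 | 11-0,110-
  14 | 1-10,11-0
Essential prime implicants: --01, 0--1, 00--

3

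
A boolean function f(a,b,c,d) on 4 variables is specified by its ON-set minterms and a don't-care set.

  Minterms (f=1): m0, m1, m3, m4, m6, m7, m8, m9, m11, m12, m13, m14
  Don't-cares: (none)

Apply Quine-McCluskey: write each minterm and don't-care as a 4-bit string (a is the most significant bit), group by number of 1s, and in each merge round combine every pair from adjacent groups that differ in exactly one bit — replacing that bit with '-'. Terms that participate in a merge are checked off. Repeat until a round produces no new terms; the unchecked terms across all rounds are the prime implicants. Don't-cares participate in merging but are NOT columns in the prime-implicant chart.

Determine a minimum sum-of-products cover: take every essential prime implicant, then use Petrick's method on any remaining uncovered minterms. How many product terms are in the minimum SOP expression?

5

Round 0: 0000✓ 0001✓ 0011✓ 0100✓ 0110✓ 0111✓ 1000✓ 1001✓ 1011✓ 1100✓ 1101✓ 1110✓
Round 1: -000✓ -001✓ -011✓ -100✓ -110✓ 0-00✓ 0-11 00-1✓ 000-✓ 01-0✓ 011- 1-00✓ 1-01✓ 10-1✓ 100-✓ 11-0✓ 110-✓
Round 2: --00 -0-1 -00- -1-0 1-0-
PIs = {--00, -0-1, -00-, -1-0, 0-11, 011-, 1-0-}
Coverage chart:
  m0: --00,-00-
  m1: -0-1,-00-
  m3: -0-1,0-11
  m4: --00,-1-0
  m6: -1-0,011-
  m7: 0-11,011-
  m8: --00,-00-,1-0-
  m9: -0-1,-00-,1-0-
  m11: -0-1 ←essential
  m12: --00,-1-0,1-0-
  m13: 1-0- ←essential
  m14: -1-0 ←essential
Essential: -0-1, -1-0, 1-0-
Petrick residual → --00, 0-11
Min cover (5 terms): c'd' + b'd + bd' + a'cd + ac'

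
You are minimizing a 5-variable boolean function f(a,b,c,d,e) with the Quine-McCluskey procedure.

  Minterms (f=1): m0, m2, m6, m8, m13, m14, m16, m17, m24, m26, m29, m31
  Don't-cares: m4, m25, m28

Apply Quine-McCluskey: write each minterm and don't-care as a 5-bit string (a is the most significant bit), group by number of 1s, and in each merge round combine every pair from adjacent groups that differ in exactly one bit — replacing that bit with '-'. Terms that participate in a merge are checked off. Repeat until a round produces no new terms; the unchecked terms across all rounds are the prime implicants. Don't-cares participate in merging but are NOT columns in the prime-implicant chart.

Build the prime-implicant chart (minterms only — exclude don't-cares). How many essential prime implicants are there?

7

[col 0] 00000*, 00010*, 00100*, 00110*, 01000*, 01101*, 01110*, 10000*, 10001*, 11000*, 11001*, 11010*, 11100*, 11101*, 11111*
[col 1] -0000*, -1000*, -1101, 0-000*, 0-110, 00-00*, 00-10*, 000-0*, 001-0*, 1-000*, 1-001*, 1000-*, 11-00*, 11-01*, 110-0, 1100-*, 111-1, 1110-*
[col 2] --000, 00--0, 1-00-, 11-0-
Prime implicants: --000, -1101, 0-110, 00--0, 1-00-, 11-0-, 110-0, 111-1
PI chart (minterm → PIs covering it):
  0 | --000,00--0
  2 | 00--0  (sole → essential)
  6 | 0-110,00--0
  8 | --000  (sole → essential)
  13 | -1101  (sole → essential)
  14 | 0-110  (sole → essential)
  16 | --000,1-00-
  17 | 1-00-  (sole → essential)
  24 | --000,1-00-,11-0-,110-0
  26 | 110-0  (sole → essential)
  29 | -1101,11-0-,111-1
  31 | 111-1  (sole → essential)
Essential prime implicants: --000, -1101, 0-110, 00--0, 1-00-, 110-0, 111-1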